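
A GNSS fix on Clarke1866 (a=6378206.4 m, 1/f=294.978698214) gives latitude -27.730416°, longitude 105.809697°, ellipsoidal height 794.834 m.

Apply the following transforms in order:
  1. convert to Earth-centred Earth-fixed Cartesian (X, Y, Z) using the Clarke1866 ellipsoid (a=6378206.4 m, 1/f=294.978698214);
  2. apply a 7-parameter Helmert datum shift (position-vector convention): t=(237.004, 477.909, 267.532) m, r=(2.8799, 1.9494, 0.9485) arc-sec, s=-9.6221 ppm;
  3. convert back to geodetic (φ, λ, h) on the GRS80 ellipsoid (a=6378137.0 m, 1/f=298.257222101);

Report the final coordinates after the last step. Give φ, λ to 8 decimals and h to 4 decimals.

start: φ=-27.730416°, λ=105.809697°, h=794.834 m
→ ECEF (a=6378206.400, f=1/294.978698214): X=-1539437.9465, Y=5436746.1199, Z=-2950299.7980
→ Helmert 7p (PV): X=-1539239.0131, Y=5437205.8292, Z=-2949913.4209
→ geod (Bowring, a=6378137.000): φ=-27.72393588°, λ=105.80648638°, h=976.6650 m

φ=-27.72393588°, λ=105.80648638°, h=976.6650 m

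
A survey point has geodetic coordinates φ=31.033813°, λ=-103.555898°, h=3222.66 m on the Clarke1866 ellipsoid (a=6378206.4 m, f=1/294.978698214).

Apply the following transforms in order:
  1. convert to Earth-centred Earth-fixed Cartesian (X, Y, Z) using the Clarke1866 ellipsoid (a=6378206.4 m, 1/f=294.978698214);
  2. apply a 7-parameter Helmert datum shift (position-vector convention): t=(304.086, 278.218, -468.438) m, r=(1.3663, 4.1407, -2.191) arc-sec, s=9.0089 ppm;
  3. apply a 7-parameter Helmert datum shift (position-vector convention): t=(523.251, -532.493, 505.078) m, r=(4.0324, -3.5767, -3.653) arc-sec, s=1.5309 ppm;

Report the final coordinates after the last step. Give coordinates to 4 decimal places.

start: φ=31.033813°, λ=-103.555898°, h=3222.660 m
→ ECEF (a=6378206.400, f=1/294.978698214): X=-1282822.4442, Y=-5320467.7992, Z=3270591.1858
→ Helmert 7p (PV): X=-1282520.7743, Y=-5320245.5508, Z=3270142.7216
→ Helmert 7p (PV): X=-1282150.4151, Y=-5320827.4049, Z=3270526.5575

X=-1282150.4151 m, Y=-5320827.4049 m, Z=3270526.5575 m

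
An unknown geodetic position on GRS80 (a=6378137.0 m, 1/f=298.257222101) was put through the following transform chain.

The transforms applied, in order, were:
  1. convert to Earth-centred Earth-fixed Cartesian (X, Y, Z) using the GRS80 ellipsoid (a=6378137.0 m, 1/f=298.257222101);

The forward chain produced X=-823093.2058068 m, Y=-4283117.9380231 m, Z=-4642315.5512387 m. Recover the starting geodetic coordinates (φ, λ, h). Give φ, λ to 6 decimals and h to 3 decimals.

φ=-46.978385°, λ=-100.878002°, h=2995.370 m

start: X=-823093.2058, Y=-4283117.9380, Z=-4642315.5512 m
→ geod (Bowring, a=6378137.000): φ=-46.97838500°, λ=-100.87800200°, h=2995.3700 m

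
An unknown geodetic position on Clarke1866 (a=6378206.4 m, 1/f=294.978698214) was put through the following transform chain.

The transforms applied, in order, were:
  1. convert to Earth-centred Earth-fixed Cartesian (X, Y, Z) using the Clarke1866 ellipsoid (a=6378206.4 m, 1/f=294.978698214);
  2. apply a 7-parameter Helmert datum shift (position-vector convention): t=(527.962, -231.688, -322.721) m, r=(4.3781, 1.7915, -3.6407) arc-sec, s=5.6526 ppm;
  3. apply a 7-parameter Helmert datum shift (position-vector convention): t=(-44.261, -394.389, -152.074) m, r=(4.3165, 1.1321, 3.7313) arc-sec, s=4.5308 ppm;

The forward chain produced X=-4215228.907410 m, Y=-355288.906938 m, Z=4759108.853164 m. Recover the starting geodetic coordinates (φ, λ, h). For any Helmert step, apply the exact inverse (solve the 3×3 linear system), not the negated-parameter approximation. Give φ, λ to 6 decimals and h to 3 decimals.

start: X=-4215228.9074, Y=-355288.9069, Z=4759108.8532 m
→ Helmert⁻¹: X=-4215198.0865, Y=-354717.0615, Z=4759223.6517
→ Helmert⁻¹: X=-4215737.3007, Y=-354456.7569, Z=4759490.3771
→ geod (Bowring, a=6378206.400): φ=48.55985900°, λ=-175.19390800°, h=1852.9840 m

φ=48.559859°, λ=-175.193908°, h=1852.984 m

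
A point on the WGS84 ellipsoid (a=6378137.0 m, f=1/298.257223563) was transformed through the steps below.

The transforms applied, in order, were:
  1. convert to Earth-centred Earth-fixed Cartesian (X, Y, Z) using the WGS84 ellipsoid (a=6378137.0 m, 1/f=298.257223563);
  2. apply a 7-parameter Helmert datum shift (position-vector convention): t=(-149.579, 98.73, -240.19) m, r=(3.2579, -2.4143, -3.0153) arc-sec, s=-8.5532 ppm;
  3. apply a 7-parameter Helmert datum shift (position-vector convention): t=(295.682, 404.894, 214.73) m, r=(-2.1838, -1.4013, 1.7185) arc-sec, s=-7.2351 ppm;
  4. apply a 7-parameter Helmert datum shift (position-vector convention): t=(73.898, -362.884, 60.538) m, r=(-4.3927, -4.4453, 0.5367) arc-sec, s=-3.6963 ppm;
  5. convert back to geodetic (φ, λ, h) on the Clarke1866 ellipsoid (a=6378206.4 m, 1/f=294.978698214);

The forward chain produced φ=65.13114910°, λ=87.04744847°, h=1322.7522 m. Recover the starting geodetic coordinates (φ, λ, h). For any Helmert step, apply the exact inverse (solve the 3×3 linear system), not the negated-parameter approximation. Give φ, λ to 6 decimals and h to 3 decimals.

start: φ=65.131149°, λ=87.047448°, h=1322.752 m
→ ECEF (a=6378206.400, f=1/294.978698214): X=138577.9922, Y=2686796.3276, Z=5764883.2869
→ Helmert⁻¹: X=138635.8396, Y=2687046.0118, Z=5764898.2941
→ Helmert⁻¹: X=138402.7059, Y=2686598.3694, Z=5764752.7762
→ Helmert⁻¹: X=138581.6739, Y=2686615.7003, Z=5764998.2192
→ geod (Bowring, a=6378137.000): φ=65.13141700°, λ=87.04717200°, h=1224.9260 m

φ=65.131417°, λ=87.047172°, h=1224.926 m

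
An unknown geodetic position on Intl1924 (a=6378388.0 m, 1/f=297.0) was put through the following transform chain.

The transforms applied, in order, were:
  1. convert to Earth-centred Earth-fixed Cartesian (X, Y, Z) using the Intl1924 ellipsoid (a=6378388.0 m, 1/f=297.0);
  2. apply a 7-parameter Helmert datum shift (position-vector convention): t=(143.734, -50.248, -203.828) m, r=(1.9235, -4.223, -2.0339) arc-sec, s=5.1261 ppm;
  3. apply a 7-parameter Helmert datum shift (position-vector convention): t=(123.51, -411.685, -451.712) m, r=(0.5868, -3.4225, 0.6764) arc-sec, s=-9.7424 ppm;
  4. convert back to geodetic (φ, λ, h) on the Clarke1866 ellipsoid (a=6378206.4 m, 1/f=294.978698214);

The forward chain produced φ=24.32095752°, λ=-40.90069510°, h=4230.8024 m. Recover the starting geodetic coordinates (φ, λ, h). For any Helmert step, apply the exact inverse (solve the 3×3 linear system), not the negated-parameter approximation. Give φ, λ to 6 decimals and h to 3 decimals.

start: φ=24.320958°, λ=-40.900695°, h=4230.802 m
→ ECEF (a=6378206.400, f=1/294.978698214): X=4398531.4779, Y=-3810220.8898, Z=2612310.8626
→ Helmert⁻¹: X=4398481.6781, Y=-3809853.3128, Z=2612725.8851
→ Helmert⁻¹: X=4398406.4590, Y=-3809715.7984, Z=2612861.7945
→ geod (Bowring, a=6378388.000): φ=24.32607700°, λ=-40.89774200°, h=3863.8800 m

φ=24.326077°, λ=-40.897742°, h=3863.880 m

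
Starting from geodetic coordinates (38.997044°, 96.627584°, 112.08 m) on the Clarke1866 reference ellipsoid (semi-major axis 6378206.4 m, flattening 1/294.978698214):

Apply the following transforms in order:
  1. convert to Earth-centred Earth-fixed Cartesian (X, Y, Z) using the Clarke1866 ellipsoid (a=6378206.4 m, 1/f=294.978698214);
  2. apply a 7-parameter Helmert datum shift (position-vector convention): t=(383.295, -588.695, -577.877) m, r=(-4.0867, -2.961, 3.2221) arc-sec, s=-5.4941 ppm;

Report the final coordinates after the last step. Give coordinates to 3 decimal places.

X=-572640.755 m, Y=4930031.357 m, Z=3991230.573 m

start: φ=38.997044°, λ=96.627584°, h=112.080 m
→ ECEF (a=6378206.400, f=1/294.978698214): X=-572892.8711, Y=4930576.9991, Z=3991936.2950
→ Helmert 7p (PV): X=-572640.7549, Y=4930031.3572, Z=3991230.5735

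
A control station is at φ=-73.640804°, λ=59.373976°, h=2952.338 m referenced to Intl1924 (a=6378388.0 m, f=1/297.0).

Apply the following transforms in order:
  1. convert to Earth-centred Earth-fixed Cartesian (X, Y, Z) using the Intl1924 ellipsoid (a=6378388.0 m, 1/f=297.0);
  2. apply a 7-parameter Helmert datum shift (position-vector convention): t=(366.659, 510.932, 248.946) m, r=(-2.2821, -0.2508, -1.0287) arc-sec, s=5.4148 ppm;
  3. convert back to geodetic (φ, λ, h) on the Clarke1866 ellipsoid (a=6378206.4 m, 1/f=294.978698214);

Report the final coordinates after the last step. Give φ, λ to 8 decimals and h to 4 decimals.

start: φ=-73.640804°, λ=59.373976°, h=2952.338 m
→ ECEF (a=6378388.000, f=1/297.0): X=918477.1301, Y=1551451.2921, Z=-6100747.0858
→ Helmert 7p (PV): X=918863.9180, Y=1551898.5456, Z=-6100547.2226
→ geod (Bowring, a=6378206.400): φ=-73.63601102°, λ=59.37064060°, h=3240.9729 m

φ=-73.63601102°, λ=59.37064060°, h=3240.9729 m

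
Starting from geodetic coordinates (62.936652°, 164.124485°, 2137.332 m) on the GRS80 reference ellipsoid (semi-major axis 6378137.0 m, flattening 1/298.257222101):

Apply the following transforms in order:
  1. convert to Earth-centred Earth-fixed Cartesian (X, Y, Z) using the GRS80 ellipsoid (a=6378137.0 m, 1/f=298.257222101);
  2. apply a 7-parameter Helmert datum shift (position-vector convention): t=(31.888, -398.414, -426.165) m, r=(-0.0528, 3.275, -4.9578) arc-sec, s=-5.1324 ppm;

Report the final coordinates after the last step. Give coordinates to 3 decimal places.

X=-2799430.353 m, Y=795855.866 m, Z=5658261.434 m

start: φ=62.936652°, λ=164.124485°, h=2137.332 m
→ ECEF (a=6378137.000, f=1/298.257222101): X=-2799585.5925, Y=796189.6267, Z=5658672.3948
→ Helmert 7p (PV): X=-2799430.3528, Y=795855.8656, Z=5658261.4341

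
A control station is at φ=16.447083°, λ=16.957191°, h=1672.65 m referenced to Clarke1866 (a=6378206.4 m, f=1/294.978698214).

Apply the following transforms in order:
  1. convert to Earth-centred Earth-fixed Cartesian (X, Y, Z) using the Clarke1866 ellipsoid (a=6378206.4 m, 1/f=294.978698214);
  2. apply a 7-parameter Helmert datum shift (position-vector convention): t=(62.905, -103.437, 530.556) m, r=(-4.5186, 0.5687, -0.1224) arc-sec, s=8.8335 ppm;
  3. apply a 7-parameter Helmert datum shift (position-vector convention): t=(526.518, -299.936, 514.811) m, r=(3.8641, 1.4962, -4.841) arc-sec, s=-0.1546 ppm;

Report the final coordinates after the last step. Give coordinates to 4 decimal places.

start: φ=16.447083°, λ=16.957191°, h=1672.650 m
→ ECEF (a=6378206.400, f=1/294.978698214): X=5854384.3709, Y=1785083.0073, Z=1794596.6785
→ Helmert 7p (PV): X=5854504.9979, Y=1785031.1789, Z=1795087.8398
→ Helmert 7p (PV): X=5855085.5263, Y=1784559.9341, Z=1795593.3462

X=5855085.5263 m, Y=1784559.9341 m, Z=1795593.3462 m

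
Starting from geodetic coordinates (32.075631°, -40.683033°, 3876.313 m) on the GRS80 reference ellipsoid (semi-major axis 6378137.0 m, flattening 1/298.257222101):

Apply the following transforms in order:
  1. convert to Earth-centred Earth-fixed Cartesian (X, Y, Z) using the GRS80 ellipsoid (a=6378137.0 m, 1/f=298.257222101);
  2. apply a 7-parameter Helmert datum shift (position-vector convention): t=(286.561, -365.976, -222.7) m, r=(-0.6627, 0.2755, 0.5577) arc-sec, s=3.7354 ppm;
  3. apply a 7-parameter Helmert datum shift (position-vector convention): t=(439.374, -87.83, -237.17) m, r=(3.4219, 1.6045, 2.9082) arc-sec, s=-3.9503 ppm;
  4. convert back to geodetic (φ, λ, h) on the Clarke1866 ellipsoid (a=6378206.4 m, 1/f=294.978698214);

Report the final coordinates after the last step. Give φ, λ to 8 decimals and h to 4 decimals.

φ=32.06909737°, λ=-40.68085405°, h=4345.1282 m

start: φ=32.075631°, λ=-40.683033°, h=3876.313 m
→ ECEF (a=6378137.000, f=1/298.257222101): X=4104745.8271, Y=-3528524.1070, Z=3369599.1503
→ Helmert 7p (PV): X=4105061.7621, Y=-3528881.3389, Z=3369394.8912
→ Helmert 7p (PV): X=4105560.8845, Y=-3528953.2478, Z=3369053.9353
→ geod (Bowring, a=6378206.400): φ=32.06909737°, λ=-40.68085405°, h=4345.1282 m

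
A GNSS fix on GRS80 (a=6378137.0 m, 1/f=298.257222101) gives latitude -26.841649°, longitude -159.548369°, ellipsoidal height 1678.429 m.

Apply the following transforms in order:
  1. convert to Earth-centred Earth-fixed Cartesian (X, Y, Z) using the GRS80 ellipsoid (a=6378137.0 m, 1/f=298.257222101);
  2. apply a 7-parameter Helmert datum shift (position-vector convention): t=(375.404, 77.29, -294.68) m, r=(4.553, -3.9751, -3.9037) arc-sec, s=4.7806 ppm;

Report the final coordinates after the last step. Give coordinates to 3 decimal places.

X=-5336906.657 m, Y=-1990159.058 m, Z=-2863784.317 m

start: φ=-26.841649°, λ=-159.548369°, h=1678.429 m
→ ECEF (a=6378137.000, f=1/298.257222101): X=-5337274.0576, Y=-1990391.0487, Z=-2863329.1541
→ Helmert 7p (PV): X=-5336906.6567, Y=-1990159.0578, Z=-2863784.3173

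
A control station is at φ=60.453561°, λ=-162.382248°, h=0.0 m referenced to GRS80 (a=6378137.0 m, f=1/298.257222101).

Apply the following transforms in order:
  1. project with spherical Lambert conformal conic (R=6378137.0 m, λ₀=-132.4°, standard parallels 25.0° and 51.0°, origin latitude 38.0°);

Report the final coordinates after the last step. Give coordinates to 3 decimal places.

E=-1718388.229 m, N=2784585.070 m

start: φ=60.453561°, λ=-162.382248°, h=0.000 m
→ lcc (R=6378137.0, λ₀=-132.4°): E=-1718388.2288, N=2784585.0696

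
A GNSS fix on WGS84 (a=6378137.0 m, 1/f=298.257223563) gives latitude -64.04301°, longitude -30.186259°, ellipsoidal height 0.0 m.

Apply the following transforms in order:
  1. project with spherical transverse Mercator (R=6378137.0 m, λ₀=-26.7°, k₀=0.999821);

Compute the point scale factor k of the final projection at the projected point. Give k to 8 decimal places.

start: φ=-64.043010°, λ=-30.186259°, h=0.000 m
→ into tm (λ₀=-26.7°): φ=-64.04301000°, λ−λ₀=-3.48625900°
scale k = 1.00017533

1.00017533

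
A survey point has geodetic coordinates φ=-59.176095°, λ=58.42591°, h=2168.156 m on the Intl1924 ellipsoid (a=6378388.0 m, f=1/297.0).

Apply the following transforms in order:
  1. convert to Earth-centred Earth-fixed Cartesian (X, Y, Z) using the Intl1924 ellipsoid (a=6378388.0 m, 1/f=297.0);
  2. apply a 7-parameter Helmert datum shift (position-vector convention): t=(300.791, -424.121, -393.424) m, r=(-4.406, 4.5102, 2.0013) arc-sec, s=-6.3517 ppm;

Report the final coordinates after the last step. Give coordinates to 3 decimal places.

X=1716263.763 m, Y=2791800.535 m, Z=-5456447.842 m

start: φ=-59.176095°, λ=58.425910°, h=2168.156 m
→ ECEF (a=6378388.000, f=1/297.0): X=1716120.2650, Y=2792342.2857, Z=-5455991.9021
→ Helmert 7p (PV): X=1716263.7627, Y=2791800.5352, Z=-5456447.8424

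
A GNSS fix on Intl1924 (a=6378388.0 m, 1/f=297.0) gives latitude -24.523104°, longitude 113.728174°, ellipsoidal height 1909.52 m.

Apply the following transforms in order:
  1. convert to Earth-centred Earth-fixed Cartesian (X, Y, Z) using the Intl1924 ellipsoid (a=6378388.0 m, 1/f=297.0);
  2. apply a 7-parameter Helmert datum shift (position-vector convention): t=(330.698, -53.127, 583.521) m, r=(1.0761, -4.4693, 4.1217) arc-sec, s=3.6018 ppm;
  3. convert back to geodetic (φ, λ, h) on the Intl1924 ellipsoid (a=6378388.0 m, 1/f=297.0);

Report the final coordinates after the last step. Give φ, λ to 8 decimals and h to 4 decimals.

φ=-24.51921950°, λ=113.72597374°, h=1525.0564 m

start: φ=-24.523104°, λ=113.728174°, h=1909.520 m
→ ECEF (a=6378388.000, f=1/297.0): X=-2337175.6067, Y=5317129.1898, Z=-2631933.5689
→ Helmert 7p (PV): X=-2336902.5486, Y=5317062.2421, Z=-2631382.4292
→ geod (Bowring, a=6378388.000): φ=-24.51921950°, λ=113.72597374°, h=1525.0564 m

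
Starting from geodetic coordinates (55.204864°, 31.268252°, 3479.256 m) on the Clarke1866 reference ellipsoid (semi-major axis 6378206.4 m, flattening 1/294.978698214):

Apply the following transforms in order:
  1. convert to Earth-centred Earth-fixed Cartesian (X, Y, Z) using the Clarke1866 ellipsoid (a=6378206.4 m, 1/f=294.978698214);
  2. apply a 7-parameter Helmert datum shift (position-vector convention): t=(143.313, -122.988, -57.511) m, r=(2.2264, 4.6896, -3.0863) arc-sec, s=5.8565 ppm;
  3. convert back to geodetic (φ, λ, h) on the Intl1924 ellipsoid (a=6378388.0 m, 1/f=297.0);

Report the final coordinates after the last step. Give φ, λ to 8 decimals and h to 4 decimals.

φ=55.20211062°, λ=31.26285506°, h=3222.2108 m

start: φ=55.204864°, λ=31.268252°, h=3479.256 m
→ ECEF (a=6378206.400, f=1/294.978698214): X=3119829.2621, Y=1894518.9360, Z=5217086.5551
→ Helmert 7p (PV): X=3120137.8093, Y=1894304.0486, Z=5217009.1150
→ geod (Bowring, a=6378388.000): φ=55.20211062°, λ=31.26285506°, h=3222.2108 m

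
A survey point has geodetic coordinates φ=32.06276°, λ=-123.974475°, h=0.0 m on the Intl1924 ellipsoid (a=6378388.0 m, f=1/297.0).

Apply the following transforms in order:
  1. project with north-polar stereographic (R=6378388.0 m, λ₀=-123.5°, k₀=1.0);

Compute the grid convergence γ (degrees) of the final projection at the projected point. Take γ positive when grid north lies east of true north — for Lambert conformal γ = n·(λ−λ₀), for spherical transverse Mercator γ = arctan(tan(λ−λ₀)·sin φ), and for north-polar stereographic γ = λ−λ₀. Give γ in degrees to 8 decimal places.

-0.47447500

start: φ=32.062760°, λ=-123.974475°, h=0.000 m
→ into stereo (λ₀=-123.5°): φ=32.06276000°, λ−λ₀=-0.47447500°
convergence γ = -0.47447500°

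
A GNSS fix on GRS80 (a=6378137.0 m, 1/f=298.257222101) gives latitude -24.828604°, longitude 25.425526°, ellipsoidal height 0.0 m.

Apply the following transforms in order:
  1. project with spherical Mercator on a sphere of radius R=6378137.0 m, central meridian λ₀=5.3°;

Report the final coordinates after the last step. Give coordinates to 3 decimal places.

E=2240363.306 m, N=-2854707.126 m

start: φ=-24.828604°, λ=25.425526°, h=0.000 m
→ merc (R=6378137.0, λ₀=5.3°): E=2240363.3063, N=-2854707.1257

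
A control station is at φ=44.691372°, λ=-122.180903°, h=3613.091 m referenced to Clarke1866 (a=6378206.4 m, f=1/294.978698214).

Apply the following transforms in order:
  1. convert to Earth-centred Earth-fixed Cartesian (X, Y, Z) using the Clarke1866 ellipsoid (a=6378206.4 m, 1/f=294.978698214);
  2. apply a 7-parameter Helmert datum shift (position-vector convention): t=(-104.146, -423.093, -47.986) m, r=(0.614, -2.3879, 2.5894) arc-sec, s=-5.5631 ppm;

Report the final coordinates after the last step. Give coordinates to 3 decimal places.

start: φ=44.691372°, λ=-122.180903°, h=3613.091 m
→ ECEF (a=6378206.400, f=1/294.978698214): X=-2420363.2349, Y=-3846314.0900, Z=4465369.3658
→ Helmert 7p (PV): X=-2420457.3254, Y=-3846759.4623, Z=4465257.0690

X=-2420457.325 m, Y=-3846759.462 m, Z=4465257.069 m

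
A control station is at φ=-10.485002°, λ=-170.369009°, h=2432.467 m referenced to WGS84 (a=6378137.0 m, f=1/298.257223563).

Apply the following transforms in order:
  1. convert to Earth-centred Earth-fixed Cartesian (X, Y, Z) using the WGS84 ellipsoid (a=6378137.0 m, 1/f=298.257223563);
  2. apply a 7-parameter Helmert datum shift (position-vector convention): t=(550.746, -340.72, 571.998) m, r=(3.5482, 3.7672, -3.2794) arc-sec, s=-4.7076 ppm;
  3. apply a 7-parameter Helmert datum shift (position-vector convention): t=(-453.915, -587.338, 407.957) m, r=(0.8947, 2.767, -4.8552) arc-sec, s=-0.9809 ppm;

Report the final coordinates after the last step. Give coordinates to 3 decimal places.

start: φ=-10.485002°, λ=-170.369009°, h=2432.467 m
→ ECEF (a=6378137.000, f=1/298.257223563): X=-6186287.7584, Y=-1049774.4260, Z=-1153481.9248
→ Helmert 7p (PV): X=-6185745.6471, Y=-1049992.0065, Z=-1152809.5697
→ Helmert 7p (PV): X=-6186233.6745, Y=-1050427.7101, Z=-1152322.0560

X=-6186233.675 m, Y=-1050427.710 m, Z=-1152322.056 m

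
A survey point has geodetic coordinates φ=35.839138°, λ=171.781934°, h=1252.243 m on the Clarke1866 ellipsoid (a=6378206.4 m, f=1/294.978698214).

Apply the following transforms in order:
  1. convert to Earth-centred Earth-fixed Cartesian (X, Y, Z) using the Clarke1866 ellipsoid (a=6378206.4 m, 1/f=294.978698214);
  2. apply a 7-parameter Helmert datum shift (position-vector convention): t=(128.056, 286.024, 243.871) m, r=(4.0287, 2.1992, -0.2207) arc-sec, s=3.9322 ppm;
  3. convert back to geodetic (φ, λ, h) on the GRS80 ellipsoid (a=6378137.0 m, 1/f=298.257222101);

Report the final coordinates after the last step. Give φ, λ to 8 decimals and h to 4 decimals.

start: φ=35.839138°, λ=171.781934°, h=1252.243 m
→ ECEF (a=6378206.400, f=1/294.978698214): X=-5124439.5501, Y=740092.4406, Z=3714280.2377
→ Helmert 7p (PV): X=-5124291.2507, Y=740314.3114, Z=3714607.8064
→ geod (Bowring, a=6378137.000): φ=35.84010487°, λ=171.77926933°, h=1338.7853 m

φ=35.84010487°, λ=171.77926933°, h=1338.7853 m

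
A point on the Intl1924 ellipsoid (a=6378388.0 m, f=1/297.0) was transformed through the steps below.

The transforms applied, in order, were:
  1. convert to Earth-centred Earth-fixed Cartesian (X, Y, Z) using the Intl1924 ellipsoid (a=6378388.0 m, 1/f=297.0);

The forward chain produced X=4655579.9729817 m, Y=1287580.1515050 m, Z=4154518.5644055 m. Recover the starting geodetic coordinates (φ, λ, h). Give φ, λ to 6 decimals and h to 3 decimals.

start: X=4655579.9730, Y=1287580.1515, Z=4154518.5644 m
→ geod (Bowring, a=6378388.000): φ=40.88947600°, λ=15.45969200°, h=1979.8850 m

φ=40.889476°, λ=15.459692°, h=1979.885 m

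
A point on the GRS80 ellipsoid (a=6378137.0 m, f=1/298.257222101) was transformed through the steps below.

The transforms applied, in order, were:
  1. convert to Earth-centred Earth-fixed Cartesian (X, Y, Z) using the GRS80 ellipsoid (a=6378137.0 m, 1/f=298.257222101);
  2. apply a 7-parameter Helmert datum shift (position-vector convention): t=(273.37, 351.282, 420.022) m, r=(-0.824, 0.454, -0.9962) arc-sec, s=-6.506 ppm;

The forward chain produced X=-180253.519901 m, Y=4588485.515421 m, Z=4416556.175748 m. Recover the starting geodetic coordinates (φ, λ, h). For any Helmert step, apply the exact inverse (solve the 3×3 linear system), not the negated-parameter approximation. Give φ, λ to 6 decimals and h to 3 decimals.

φ=44.075975°, λ=92.253631°, h=2907.607 m

start: X=-180253.5199, Y=4588485.5154, Z=4416556.1757 m
→ Helmert⁻¹: X=-180559.9441, Y=4588145.5699, Z=4416182.8169
→ geod (Bowring, a=6378137.000): φ=44.07597500°, λ=92.25363100°, h=2907.6070 m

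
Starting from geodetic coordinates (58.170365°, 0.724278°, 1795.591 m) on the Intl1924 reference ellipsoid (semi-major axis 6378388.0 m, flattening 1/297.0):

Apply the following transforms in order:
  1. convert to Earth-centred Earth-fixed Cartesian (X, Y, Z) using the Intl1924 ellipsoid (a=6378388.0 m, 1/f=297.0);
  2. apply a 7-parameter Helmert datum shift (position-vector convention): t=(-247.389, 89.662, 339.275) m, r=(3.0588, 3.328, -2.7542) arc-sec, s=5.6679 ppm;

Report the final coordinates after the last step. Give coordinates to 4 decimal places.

start: φ=58.170365°, λ=0.724278°, h=1795.591 m
→ ECEF (a=6378388.000, f=1/297.0): X=3372801.4791, Y=42637.9754, Z=5397408.6530
→ Helmert 7p (PV): X=3372660.8616, Y=42602.8014, Z=5397724.7332

X=3372660.8616 m, Y=42602.8014 m, Z=5397724.7332 m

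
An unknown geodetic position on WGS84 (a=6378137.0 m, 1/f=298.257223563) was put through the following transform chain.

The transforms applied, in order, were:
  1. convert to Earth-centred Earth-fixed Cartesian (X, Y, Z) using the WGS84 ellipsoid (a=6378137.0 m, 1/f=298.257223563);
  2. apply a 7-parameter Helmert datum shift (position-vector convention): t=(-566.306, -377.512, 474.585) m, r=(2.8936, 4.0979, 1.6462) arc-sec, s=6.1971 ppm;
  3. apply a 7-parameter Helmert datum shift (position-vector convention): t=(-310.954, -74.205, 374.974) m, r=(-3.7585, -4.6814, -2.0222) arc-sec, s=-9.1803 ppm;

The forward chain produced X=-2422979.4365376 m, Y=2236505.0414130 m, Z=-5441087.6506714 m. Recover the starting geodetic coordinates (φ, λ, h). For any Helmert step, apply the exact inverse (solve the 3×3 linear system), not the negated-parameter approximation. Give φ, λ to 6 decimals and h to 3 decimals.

start: X=-2422979.4365, Y=2236505.0414, Z=-5441087.6507 m
→ Helmert⁻¹: X=-2422836.1505, Y=2236675.1778, Z=-5441416.8345
→ Helmert⁻¹: X=-2422128.8642, Y=2236981.8151, Z=-5441937.1982
→ geod (Bowring, a=6378137.000): φ=-58.96000400°, λ=137.27566300°, h=346.6350 m

φ=-58.960004°, λ=137.275663°, h=346.635 m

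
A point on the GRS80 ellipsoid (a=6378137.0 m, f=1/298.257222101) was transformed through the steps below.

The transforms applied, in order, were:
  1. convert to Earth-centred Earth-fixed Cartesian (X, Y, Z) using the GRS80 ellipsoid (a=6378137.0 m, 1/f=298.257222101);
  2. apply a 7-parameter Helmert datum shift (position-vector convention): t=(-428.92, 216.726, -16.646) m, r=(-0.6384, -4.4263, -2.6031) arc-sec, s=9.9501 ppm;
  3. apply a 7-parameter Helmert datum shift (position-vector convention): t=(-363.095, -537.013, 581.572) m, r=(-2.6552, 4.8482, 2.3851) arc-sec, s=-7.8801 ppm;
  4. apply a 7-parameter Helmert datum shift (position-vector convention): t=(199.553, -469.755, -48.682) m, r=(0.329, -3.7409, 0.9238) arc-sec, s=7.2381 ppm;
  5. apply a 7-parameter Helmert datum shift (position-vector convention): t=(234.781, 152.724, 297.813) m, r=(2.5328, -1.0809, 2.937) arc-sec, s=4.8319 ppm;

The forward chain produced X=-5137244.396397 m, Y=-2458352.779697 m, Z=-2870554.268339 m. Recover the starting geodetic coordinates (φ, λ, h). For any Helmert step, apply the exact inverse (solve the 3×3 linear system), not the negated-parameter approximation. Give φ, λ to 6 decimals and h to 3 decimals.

start: X=-5137244.3964, Y=-2458352.7797, Z=-2870554.2683 m
→ Helmert⁻¹: X=-5137504.4035, Y=-2458455.7230, Z=-2870781.0991
→ Helmert⁻¹: X=-5137729.8406, Y=-2457949.7454, Z=-2870614.5382
→ Helmert⁻¹: X=-5137368.1530, Y=-2457335.7298, Z=-2871371.1209
→ Helmert⁻¹: X=-5136918.7197, Y=-2457583.9454, Z=-2871223.2766
→ geod (Bowring, a=6378137.000): φ=-26.91251100°, λ=-154.43280300°, h=3642.0520 m

φ=-26.912511°, λ=-154.432803°, h=3642.052 m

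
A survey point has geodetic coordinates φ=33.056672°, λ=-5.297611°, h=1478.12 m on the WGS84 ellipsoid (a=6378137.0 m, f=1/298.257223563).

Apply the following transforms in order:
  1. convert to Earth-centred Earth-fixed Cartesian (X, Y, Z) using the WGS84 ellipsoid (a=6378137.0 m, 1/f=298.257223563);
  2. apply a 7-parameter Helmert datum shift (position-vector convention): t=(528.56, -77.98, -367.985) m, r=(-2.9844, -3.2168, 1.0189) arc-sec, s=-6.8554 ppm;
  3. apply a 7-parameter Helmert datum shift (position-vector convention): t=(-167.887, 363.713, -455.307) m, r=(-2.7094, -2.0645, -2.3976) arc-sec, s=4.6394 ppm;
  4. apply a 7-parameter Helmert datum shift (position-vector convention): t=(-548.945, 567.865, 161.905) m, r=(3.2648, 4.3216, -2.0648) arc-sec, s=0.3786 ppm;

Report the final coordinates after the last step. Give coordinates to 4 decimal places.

start: φ=33.056672°, λ=-5.297611°, h=1478.120 m
→ ECEF (a=6378137.000, f=1/298.257223563): X=5329425.8344, Y=-494171.7600, Z=3460034.4322
→ Helmert 7p (PV): X=5329866.3396, Y=-494169.9641, Z=3459732.9918
→ Helmert 7p (PV): X=5329682.8072, Y=-493825.0522, Z=3459353.5738
→ Helmert 7p (PV): X=5329203.4160, Y=-493365.4820, Z=3459397.3062

X=5329203.4160 m, Y=-493365.4820 m, Z=3459397.3062 m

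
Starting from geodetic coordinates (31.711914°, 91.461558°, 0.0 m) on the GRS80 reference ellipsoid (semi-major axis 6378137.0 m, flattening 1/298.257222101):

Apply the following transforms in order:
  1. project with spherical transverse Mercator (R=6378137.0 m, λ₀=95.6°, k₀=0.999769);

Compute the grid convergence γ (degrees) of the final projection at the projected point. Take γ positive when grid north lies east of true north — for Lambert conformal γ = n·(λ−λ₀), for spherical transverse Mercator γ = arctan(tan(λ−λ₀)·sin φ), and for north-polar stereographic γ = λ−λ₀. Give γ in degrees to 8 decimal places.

-2.17810716

start: φ=31.711914°, λ=91.461558°, h=0.000 m
→ into tm (λ₀=95.6°): φ=31.71191400°, λ−λ₀=-4.13844200°
convergence γ = -2.17810716°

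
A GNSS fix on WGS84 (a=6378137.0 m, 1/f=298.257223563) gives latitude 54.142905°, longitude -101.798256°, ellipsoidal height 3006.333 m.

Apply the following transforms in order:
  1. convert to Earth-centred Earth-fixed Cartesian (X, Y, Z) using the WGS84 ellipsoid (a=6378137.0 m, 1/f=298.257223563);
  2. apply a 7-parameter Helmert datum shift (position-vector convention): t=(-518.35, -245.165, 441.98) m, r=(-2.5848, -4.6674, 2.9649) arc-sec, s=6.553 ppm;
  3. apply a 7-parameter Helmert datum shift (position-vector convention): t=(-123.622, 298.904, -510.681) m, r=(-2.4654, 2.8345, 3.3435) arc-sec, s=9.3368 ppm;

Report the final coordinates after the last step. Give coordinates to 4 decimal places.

start: φ=54.142905°, λ=-101.798256°, h=3006.333 m
→ ECEF (a=6378137.000, f=1/298.257223563): X=-765950.2301, Y=-3666954.5482, Z=5148513.7964
→ Helmert 7p (PV): X=-766537.3917, Y=-3667170.2339, Z=5149018.1350
→ Helmert 7p (PV): X=-766537.9676, Y=-3666856.4503, Z=5148609.8959

X=-766537.9676 m, Y=-3666856.4503 m, Z=5148609.8959 m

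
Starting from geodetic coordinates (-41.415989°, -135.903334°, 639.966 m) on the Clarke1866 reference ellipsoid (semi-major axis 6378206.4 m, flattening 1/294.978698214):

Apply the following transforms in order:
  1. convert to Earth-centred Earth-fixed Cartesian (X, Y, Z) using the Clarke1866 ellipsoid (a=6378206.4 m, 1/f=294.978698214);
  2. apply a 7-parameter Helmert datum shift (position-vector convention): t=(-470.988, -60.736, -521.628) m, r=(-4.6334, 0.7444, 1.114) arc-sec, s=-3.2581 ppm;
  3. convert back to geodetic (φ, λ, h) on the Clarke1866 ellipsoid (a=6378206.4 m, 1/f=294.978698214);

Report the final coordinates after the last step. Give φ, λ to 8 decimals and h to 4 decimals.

start: φ=-41.415989°, λ=-135.903334°, h=639.966 m
→ ECEF (a=6378206.400, f=1/294.978698214): X=-3440568.7936, Y=-3333754.9221, Z=-4197403.1706
→ Helmert 7p (PV): X=-3441025.7151, Y=-3333917.6657, Z=-4197823.8192
→ geod (Bowring, a=6378206.400): φ=-41.41620020°, λ=-135.90573864°, h=1249.2505 m

φ=-41.41620020°, λ=-135.90573864°, h=1249.2505 m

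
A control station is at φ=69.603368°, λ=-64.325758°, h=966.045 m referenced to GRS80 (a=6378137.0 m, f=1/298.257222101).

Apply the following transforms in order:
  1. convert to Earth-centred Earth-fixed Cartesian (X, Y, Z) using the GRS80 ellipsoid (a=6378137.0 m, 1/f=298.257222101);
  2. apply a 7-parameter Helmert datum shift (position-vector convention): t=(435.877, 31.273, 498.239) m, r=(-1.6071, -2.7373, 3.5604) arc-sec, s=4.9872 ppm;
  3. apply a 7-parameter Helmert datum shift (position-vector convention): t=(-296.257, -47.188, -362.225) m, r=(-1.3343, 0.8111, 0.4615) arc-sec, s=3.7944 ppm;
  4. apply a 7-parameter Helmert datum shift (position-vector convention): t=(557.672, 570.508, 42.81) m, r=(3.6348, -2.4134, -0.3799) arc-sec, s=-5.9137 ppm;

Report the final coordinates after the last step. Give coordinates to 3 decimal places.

start: φ=69.603368°, λ=-64.325758°, h=966.045 m
→ ECEF (a=6378137.000, f=1/298.257222101): X=966065.8484, Y=-2009648.1250, Z=5956667.9569
→ Helmert 7p (PV): X=966462.1825, Y=-2009563.7876, Z=5957224.3816
→ Helmert 7p (PV): X=966197.5147, Y=-2009577.9017, Z=5956893.9599
→ Helmert 7p (PV): X=966676.0735, Y=-2009102.2610, Z=5956877.4350

X=966676.074 m, Y=-2009102.261 m, Z=5956877.435 m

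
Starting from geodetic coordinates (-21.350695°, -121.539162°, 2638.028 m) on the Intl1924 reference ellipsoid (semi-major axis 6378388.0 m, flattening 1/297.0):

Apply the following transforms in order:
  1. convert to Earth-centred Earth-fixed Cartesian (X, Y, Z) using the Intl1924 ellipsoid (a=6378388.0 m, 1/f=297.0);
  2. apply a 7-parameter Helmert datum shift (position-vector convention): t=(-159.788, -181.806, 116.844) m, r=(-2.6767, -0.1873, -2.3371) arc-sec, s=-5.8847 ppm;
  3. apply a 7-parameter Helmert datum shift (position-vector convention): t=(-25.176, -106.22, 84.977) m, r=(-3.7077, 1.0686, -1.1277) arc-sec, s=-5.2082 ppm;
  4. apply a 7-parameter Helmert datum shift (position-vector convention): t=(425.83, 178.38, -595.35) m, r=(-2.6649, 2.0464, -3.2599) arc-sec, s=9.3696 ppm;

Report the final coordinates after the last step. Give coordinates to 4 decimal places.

start: φ=-21.350695°, λ=-121.539162°, h=2638.028 m
→ ECEF (a=6378388.000, f=1/297.0): X=-3110105.6954, Y=-5067453.3127, Z=-2308591.7903
→ Helmert 7p (PV): X=-3110302.5019, Y=-5067600.0176, Z=-2308398.4250
→ Helmert 7p (PV): X=-3110351.1436, Y=-5067704.3341, Z=-2308194.2201
→ Helmert 7p (PV): X=-3110057.4497, Y=-5067554.1003, Z=-2308714.8638

X=-3110057.4497 m, Y=-5067554.1003 m, Z=-2308714.8638 m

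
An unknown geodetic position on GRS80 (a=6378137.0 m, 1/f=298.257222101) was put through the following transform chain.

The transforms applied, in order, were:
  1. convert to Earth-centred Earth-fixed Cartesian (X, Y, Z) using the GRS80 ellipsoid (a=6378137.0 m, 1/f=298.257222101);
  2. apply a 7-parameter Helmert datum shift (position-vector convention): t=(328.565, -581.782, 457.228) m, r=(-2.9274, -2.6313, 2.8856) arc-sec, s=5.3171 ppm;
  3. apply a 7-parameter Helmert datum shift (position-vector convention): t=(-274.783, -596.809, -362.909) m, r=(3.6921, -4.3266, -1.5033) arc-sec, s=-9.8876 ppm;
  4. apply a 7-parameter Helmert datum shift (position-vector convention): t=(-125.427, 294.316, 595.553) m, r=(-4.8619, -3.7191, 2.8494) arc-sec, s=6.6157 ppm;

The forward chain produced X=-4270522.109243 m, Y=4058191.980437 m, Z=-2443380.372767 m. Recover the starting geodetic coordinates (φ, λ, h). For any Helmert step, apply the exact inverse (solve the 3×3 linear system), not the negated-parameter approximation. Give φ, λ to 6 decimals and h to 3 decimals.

start: X=-4270522.1092, Y=4058191.9804, Z=-2443380.3728 m
→ Helmert⁻¹: X=-4270356.4358, Y=4057987.4136, Z=-2443787.1083
→ Helmert⁻¹: X=-4270204.7069, Y=4058549.4936, Z=-2443431.4348
→ Helmert⁻¹: X=-4270484.9526, Y=4059204.1190, Z=-2443763.5803
→ geod (Bowring, a=6378137.000): φ=-22.66357200°, λ=136.45298400°, h=3585.7790 m

φ=-22.663572°, λ=136.452984°, h=3585.779 m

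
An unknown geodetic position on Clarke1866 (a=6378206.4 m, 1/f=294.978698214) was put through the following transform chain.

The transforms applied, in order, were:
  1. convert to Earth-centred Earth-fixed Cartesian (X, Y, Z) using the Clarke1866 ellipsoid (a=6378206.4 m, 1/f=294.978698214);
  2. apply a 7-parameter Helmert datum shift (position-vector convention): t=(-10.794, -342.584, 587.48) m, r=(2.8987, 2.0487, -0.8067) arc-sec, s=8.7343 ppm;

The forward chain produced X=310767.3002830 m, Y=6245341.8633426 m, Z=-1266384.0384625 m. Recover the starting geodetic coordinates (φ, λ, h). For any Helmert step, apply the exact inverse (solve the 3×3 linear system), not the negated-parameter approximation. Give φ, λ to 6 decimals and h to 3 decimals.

start: X=310767.3003, Y=6245341.8633, Z=-1266384.0385 m
→ Helmert⁻¹: X=310763.5381, Y=6245613.3054, Z=-1267045.1373
→ geod (Bowring, a=6378206.400): φ=-11.53008000°, λ=87.15147800°, h=3062.9180 m

φ=-11.530080°, λ=87.151478°, h=3062.918 m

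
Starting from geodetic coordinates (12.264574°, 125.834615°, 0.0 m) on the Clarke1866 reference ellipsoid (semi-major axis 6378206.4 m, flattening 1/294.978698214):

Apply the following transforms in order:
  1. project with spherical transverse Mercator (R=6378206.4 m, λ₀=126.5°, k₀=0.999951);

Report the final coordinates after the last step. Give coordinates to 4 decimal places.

E=-72378.5412 m, N=1365323.3680 m

start: φ=12.264574°, λ=125.834615°, h=0.000 m
→ tm (R=6378206.4, λ₀=126.5°): E=-72378.5412, N=1365323.3680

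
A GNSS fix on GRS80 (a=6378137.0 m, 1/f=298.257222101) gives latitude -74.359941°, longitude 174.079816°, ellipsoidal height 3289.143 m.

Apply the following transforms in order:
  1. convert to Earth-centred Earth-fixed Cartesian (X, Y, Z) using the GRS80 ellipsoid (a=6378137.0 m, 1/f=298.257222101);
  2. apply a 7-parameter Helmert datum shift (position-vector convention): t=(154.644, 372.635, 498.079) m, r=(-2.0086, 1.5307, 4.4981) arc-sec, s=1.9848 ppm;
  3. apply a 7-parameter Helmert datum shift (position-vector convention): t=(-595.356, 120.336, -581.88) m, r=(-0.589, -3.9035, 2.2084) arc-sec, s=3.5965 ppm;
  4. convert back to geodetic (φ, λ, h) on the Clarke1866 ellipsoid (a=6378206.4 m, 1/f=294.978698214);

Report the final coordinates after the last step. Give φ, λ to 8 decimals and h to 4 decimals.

φ=-74.35775922°, λ=174.06921628°, h=3688.5572 m

start: φ=-74.359941°, λ=174.079816°, h=3289.143 m
→ ECEF (a=6378137.000, f=1/298.257222101): X=-1716546.7945, Y=177999.0358, Z=-6123057.8841
→ Helmert 7p (PV): X=-1716444.8787, Y=178274.9643, Z=-6122560.9530
→ Helmert 7p (PV): X=-1716932.4486, Y=178360.0807, Z=-6123197.8451
→ geod (Bowring, a=6378206.400): φ=-74.35775922°, λ=174.06921628°, h=3688.5572 m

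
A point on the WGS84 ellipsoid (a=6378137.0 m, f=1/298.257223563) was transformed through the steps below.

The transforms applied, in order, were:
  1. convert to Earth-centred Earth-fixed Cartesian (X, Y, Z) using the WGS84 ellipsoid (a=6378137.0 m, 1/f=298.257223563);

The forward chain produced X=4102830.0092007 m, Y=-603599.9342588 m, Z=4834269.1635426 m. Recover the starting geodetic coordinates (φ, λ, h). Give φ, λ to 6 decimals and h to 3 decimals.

start: X=4102830.0092, Y=-603599.9343, Z=4834269.1635 m
→ geod (Bowring, a=6378137.000): φ=49.56592100°, λ=-8.36920200°, h=3486.7640 m

φ=49.565921°, λ=-8.369202°, h=3486.764 m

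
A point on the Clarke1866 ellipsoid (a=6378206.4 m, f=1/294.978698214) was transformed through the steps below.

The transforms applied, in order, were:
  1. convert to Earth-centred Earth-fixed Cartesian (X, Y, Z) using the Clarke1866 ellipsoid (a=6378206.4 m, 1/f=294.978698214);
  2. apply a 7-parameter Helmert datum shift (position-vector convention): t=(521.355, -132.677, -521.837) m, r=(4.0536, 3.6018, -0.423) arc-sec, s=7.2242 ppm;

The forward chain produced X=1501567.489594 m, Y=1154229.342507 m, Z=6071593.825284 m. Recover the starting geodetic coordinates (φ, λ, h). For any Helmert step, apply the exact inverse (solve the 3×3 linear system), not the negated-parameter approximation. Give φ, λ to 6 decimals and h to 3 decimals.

start: X=1501567.4896, Y=1154229.3425, Z=6071593.8253 m
→ Helmert⁻¹: X=1500926.8926, Y=1154476.0892, Z=6072075.3174
→ geod (Bowring, a=6378206.400): φ=72.79024500°, λ=37.56660000°, h=1987.8240 m

φ=72.790245°, λ=37.566600°, h=1987.824 m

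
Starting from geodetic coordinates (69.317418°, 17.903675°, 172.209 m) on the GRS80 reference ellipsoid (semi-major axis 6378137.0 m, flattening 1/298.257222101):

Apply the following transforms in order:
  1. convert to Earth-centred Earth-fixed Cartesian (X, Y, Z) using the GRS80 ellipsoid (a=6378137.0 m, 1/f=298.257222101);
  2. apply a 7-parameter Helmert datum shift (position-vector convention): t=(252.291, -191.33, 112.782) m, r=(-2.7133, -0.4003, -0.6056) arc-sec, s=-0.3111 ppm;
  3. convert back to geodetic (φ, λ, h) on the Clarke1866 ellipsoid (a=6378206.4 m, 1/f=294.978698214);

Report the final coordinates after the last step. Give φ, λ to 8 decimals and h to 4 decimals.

start: φ=69.317418°, λ=17.903675°, h=172.209 m
→ ECEF (a=6378137.000, f=1/298.257222101): X=2149975.1600, Y=694575.3462, Z=5944731.6198
→ Helmert 7p (PV): X=2150217.2845, Y=694455.6874, Z=5944837.5882
→ geod (Bowring, a=6378206.400): φ=69.31754268°, λ=17.89890037°, h=478.4813 m

φ=69.31754268°, λ=17.89890037°, h=478.4813 m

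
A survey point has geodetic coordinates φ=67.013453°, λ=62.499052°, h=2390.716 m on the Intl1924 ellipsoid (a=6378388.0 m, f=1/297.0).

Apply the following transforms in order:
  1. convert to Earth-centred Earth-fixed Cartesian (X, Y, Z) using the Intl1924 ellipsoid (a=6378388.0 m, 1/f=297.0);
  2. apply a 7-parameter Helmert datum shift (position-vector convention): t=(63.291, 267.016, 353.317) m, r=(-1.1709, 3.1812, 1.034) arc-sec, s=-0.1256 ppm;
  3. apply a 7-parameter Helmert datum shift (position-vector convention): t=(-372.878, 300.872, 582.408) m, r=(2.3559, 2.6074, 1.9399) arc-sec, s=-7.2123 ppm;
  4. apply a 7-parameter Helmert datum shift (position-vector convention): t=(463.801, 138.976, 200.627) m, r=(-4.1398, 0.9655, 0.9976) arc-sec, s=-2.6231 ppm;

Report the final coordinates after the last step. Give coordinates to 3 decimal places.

start: φ=67.013453°, λ=62.499052°, h=2390.716 m
→ ECEF (a=6378388.000, f=1/297.0): X=1153907.6385, Y=2216546.4066, Z=5851334.3875
→ Helmert 7p (PV): X=1154049.9175, Y=2216852.1449, Z=5851656.5903
→ Helmert 7p (PV): X=1153721.8375, Y=2217081.0464, Z=5852207.5262
→ Helmert 7p (PV): X=1154199.2827, Y=2217337.2421, Z=5852342.9045

X=1154199.283 m, Y=2217337.242 m, Z=5852342.904 m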